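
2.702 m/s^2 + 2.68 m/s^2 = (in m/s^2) 5.382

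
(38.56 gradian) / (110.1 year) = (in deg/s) 9.995e-09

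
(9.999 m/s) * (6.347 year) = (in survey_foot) 6.566e+09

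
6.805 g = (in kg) 0.006805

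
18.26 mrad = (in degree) 1.046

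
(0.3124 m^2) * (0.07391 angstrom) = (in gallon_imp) 5.079e-10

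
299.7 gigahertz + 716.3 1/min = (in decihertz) 2.997e+12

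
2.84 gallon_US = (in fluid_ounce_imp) 378.4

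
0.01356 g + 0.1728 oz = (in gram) 4.912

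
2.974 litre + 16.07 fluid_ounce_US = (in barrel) 0.0217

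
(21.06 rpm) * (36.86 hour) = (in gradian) 1.863e+07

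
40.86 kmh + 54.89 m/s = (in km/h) 238.5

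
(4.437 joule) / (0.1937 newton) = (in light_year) 2.421e-15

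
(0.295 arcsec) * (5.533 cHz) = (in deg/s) 4.534e-06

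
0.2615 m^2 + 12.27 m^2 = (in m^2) 12.53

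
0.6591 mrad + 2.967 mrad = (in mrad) 3.626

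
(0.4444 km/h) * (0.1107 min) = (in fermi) 8.199e+14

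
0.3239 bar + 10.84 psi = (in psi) 15.54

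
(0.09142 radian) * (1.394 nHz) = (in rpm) 1.217e-09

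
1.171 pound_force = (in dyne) 5.209e+05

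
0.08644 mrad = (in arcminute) 0.2972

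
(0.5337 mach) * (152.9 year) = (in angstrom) 8.763e+21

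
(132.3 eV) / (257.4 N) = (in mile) 5.117e-23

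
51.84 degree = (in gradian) 57.6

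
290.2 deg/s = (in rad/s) 5.065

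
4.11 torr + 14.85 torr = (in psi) 0.3666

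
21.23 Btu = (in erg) 2.24e+11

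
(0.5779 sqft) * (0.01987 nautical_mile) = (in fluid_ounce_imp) 6.953e+04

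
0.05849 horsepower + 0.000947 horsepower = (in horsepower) 0.05944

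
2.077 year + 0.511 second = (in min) 1.092e+06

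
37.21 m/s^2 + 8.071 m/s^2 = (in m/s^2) 45.28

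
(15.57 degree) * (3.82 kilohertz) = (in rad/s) 1038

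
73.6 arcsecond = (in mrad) 0.3568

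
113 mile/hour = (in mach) 0.1484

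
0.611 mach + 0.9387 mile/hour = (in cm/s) 2.085e+04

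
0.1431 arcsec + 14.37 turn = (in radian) 90.29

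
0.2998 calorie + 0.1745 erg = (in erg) 1.254e+07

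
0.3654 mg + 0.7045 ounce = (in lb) 0.04403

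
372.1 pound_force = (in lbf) 372.1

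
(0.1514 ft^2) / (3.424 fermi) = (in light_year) 0.0004342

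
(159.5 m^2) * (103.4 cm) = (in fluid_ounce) 5.577e+06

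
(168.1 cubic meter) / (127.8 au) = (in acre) 2.173e-15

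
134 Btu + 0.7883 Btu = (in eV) 8.876e+23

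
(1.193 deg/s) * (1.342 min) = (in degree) 96.06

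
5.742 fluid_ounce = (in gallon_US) 0.04486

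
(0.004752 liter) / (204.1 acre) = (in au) 3.846e-23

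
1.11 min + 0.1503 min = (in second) 75.62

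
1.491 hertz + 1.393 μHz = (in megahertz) 1.491e-06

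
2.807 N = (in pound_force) 0.631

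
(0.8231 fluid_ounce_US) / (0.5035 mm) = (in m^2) 0.04835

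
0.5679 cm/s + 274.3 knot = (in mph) 315.7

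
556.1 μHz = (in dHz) 0.005561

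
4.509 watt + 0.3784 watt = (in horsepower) 0.006554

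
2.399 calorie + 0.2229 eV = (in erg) 1.004e+08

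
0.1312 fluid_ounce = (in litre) 0.00388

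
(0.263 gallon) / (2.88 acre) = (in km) 8.542e-11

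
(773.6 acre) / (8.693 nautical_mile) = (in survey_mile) 0.1208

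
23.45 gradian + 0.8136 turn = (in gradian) 348.9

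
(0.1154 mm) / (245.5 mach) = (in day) 1.598e-14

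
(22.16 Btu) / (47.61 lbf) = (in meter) 110.4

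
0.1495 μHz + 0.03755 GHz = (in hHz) 3.755e+05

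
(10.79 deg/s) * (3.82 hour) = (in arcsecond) 5.342e+08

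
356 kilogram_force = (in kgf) 356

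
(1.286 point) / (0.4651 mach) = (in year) 9.084e-14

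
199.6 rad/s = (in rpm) 1906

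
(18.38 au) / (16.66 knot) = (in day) 3.713e+06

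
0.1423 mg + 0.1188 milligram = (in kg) 2.611e-07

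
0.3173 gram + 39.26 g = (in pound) 0.08725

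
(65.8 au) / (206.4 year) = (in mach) 4.441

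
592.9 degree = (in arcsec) 2.134e+06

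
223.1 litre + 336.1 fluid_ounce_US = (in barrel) 1.466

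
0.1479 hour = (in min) 8.874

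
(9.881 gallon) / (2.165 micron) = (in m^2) 1.728e+04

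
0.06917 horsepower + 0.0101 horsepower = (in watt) 59.11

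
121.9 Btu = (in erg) 1.286e+12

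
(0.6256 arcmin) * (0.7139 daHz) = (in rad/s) 0.001299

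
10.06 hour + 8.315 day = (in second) 7.546e+05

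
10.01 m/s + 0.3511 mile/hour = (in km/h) 36.6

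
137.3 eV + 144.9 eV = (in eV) 282.2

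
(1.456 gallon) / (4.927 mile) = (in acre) 1.718e-10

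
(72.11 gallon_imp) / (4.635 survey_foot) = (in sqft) 2.498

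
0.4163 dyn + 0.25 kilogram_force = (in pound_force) 0.5512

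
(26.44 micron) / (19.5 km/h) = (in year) 1.548e-13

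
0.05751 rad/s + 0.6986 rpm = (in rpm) 1.248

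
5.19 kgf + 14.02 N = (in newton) 64.92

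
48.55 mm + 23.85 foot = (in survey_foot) 24.01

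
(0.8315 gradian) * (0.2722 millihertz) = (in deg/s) 0.0002037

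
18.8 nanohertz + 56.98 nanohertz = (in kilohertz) 7.578e-11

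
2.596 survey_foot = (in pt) 2243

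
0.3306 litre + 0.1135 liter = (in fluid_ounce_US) 15.02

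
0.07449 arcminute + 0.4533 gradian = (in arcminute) 24.55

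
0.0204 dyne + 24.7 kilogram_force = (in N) 242.2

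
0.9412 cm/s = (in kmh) 0.03388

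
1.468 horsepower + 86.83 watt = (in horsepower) 1.584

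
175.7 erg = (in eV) 1.097e+14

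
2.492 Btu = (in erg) 2.629e+10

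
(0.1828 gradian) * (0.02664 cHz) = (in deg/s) 4.383e-05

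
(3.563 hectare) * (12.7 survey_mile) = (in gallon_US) 1.924e+11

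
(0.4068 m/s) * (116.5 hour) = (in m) 1.706e+05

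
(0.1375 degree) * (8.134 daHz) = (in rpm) 1.864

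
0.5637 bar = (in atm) 0.5563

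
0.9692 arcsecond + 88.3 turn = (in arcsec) 1.144e+08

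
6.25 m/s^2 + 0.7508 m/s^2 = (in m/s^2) 7.001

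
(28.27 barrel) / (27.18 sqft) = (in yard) 1.947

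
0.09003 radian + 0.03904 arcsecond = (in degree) 5.158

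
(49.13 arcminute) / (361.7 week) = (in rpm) 6.239e-10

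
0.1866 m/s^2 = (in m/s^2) 0.1866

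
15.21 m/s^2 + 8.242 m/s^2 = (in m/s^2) 23.45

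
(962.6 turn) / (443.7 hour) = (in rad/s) 0.003786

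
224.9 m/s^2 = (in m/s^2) 224.9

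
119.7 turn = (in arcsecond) 1.551e+08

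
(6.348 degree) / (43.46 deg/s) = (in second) 0.1461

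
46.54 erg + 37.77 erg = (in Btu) 7.991e-09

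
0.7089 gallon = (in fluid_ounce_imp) 94.45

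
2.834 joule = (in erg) 2.834e+07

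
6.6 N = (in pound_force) 1.484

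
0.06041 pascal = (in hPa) 0.0006041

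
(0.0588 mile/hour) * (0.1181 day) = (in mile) 0.1667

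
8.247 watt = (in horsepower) 0.01106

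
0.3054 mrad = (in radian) 0.0003054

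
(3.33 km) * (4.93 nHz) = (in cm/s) 0.001642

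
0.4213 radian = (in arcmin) 1448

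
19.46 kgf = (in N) 190.8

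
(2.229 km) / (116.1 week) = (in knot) 6.171e-05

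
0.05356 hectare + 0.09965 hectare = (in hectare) 0.1532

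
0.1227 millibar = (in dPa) 122.7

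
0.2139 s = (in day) 2.476e-06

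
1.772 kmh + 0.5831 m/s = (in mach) 0.003158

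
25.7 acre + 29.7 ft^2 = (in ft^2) 1.12e+06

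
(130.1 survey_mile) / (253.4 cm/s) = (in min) 1377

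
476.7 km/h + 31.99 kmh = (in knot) 274.7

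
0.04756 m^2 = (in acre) 1.175e-05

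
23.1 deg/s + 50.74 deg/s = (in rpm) 12.31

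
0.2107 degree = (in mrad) 3.677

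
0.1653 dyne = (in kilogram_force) 1.686e-07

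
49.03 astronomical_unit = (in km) 7.335e+09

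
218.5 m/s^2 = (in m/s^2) 218.5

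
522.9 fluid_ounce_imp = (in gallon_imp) 3.268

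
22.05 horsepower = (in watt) 1.644e+04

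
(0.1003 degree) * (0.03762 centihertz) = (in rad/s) 6.586e-07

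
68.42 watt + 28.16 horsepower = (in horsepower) 28.25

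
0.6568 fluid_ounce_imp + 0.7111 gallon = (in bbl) 0.01705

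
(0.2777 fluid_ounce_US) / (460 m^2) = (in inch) 7.029e-07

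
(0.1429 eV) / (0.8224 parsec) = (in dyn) 9.022e-32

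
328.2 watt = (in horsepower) 0.4401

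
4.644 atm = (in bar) 4.706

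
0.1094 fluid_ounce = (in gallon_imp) 0.0007117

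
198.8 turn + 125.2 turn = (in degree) 1.166e+05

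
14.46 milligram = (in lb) 3.188e-05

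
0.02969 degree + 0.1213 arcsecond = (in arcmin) 1.783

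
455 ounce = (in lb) 28.44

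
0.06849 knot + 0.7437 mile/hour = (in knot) 0.7147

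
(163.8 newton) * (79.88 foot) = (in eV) 2.489e+22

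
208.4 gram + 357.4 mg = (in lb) 0.4602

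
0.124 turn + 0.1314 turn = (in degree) 91.94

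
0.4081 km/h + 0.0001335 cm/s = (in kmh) 0.4081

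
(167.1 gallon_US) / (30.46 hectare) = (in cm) 0.0002077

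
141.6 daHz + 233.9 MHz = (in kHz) 2.339e+05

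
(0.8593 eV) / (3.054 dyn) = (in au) 3.013e-26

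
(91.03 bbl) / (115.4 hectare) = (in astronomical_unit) 8.383e-17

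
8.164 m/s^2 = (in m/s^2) 8.164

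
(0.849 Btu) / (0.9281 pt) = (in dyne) 2.736e+11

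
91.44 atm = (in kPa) 9265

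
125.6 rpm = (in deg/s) 753.6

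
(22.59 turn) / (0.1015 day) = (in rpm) 0.1546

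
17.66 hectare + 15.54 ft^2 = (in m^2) 1.766e+05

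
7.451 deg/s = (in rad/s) 0.13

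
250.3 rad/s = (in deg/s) 1.434e+04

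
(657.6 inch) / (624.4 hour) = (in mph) 1.662e-05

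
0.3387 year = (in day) 123.6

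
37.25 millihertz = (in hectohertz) 0.0003725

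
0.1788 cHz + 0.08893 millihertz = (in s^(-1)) 0.001877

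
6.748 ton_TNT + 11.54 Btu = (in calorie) 6.748e+09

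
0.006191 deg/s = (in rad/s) 0.0001081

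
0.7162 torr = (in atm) 0.0009424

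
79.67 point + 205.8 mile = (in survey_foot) 1.087e+06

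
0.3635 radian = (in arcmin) 1250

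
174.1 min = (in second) 1.045e+04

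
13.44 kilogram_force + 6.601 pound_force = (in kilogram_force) 16.43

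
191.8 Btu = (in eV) 1.263e+24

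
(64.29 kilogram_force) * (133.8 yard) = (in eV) 4.814e+23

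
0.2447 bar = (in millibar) 244.7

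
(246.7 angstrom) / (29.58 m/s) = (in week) 1.379e-15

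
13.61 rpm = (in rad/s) 1.425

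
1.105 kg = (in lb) 2.436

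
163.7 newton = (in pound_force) 36.8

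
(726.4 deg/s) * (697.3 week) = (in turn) 8.51e+08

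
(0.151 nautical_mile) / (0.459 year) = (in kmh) 6.955e-05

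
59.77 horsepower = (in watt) 4.457e+04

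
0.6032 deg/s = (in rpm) 0.1005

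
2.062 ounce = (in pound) 0.1289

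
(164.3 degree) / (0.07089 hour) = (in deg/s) 0.6438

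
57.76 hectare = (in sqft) 6.217e+06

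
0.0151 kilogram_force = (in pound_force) 0.03329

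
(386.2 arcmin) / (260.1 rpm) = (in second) 0.004124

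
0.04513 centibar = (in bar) 0.0004513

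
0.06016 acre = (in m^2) 243.5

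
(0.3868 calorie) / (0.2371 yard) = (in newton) 7.465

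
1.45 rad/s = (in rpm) 13.85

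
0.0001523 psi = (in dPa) 10.5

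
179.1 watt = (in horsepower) 0.2402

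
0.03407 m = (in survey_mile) 2.117e-05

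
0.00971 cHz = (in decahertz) 9.71e-06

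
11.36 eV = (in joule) 1.82e-18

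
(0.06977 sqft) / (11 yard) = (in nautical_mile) 3.48e-07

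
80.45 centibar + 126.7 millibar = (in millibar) 931.2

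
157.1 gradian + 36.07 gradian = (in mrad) 3034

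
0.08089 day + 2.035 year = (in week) 106.1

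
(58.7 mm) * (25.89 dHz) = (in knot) 0.2954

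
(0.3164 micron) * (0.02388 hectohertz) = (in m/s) 7.556e-07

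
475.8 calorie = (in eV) 1.243e+22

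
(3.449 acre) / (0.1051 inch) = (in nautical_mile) 2823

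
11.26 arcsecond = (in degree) 0.003128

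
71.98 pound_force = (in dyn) 3.202e+07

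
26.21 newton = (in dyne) 2.621e+06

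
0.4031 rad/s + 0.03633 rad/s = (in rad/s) 0.4394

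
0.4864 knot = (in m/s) 0.2502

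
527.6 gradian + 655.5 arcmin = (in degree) 485.8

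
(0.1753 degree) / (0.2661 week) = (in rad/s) 1.901e-08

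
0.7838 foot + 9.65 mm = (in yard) 0.2718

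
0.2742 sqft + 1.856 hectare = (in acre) 4.586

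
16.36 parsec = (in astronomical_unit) 3.374e+06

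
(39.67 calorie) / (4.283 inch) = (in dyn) 1.526e+08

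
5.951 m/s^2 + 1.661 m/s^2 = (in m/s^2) 7.612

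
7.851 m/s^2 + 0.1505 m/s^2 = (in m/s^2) 8.002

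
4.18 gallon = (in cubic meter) 0.01582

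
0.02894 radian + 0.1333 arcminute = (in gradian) 1.845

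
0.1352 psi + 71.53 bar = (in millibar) 7.154e+04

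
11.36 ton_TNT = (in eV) 2.967e+29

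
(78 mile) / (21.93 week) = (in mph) 0.02117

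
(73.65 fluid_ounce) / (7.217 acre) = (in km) 7.458e-11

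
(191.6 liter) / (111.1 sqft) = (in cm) 1.856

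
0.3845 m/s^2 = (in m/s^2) 0.3845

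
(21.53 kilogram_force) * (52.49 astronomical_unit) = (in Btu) 1.571e+12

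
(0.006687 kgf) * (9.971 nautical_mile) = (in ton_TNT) 2.894e-07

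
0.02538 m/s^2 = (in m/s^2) 0.02538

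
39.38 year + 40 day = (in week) 2059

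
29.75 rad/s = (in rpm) 284.1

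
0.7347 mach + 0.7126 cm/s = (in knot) 486.3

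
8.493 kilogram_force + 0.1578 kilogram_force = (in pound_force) 19.07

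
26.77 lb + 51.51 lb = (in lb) 78.28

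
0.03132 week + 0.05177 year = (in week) 2.731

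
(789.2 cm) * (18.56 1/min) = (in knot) 4.745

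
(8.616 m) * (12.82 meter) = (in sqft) 1189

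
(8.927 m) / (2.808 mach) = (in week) 1.544e-08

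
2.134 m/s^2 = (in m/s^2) 2.134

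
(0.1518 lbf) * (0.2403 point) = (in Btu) 5.425e-08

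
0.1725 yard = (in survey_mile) 9.801e-05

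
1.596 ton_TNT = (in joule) 6.678e+09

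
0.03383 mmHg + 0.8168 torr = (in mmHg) 0.8506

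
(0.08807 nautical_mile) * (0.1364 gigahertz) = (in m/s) 2.225e+10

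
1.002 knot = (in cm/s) 51.55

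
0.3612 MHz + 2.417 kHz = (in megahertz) 0.3636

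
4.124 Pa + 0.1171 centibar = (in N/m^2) 121.2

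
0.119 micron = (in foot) 3.904e-07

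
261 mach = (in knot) 1.728e+05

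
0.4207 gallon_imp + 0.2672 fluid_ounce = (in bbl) 0.01208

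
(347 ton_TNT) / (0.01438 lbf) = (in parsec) 0.0007356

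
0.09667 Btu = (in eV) 6.366e+20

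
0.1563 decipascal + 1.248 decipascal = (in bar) 1.404e-06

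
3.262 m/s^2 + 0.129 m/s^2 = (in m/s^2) 3.391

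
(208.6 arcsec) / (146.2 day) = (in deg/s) 4.587e-09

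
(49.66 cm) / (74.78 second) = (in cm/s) 0.6641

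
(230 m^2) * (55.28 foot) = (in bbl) 2.438e+04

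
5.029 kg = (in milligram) 5.029e+06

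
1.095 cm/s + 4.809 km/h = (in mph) 3.013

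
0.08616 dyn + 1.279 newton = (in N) 1.279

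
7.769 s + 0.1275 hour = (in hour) 0.1297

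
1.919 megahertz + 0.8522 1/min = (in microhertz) 1.919e+12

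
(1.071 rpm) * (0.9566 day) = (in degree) 5.311e+05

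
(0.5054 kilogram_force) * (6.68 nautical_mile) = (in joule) 6.132e+04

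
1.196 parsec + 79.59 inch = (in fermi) 3.69e+31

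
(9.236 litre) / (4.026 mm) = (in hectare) 0.0002294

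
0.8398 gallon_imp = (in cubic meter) 0.003818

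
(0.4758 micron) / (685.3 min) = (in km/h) 4.166e-11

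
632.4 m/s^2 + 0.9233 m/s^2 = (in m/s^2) 633.3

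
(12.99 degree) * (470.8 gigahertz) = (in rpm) 1.019e+12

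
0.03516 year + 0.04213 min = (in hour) 308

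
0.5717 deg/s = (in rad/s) 0.009978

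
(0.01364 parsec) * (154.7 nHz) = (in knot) 1.266e+08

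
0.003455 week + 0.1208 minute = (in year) 6.649e-05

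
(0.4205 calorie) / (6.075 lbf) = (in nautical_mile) 3.515e-05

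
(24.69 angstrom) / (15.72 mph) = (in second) 3.513e-10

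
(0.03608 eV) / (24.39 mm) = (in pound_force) 5.328e-20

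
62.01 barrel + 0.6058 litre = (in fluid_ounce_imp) 3.47e+05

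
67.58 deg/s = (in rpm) 11.26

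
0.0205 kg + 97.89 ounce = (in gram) 2796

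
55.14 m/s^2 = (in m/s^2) 55.14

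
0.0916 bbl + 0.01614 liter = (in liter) 14.58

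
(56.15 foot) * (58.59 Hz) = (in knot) 1949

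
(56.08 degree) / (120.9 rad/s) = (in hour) 2.249e-06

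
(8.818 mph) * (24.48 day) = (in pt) 2.363e+10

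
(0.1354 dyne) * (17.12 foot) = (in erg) 70.65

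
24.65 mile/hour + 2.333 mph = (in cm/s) 1206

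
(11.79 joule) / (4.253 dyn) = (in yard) 3.032e+05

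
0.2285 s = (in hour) 6.347e-05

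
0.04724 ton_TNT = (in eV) 1.234e+27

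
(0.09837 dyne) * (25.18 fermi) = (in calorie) 5.92e-21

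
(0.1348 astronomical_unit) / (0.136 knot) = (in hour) 8.006e+07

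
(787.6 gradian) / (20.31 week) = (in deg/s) 5.771e-05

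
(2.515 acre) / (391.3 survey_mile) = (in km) 1.616e-05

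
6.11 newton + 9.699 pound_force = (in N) 49.25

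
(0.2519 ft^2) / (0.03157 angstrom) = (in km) 7.413e+06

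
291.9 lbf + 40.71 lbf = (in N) 1480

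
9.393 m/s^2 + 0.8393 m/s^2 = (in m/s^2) 10.23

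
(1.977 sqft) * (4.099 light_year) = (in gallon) 1.882e+18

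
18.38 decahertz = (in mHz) 1.838e+05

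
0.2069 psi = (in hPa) 14.27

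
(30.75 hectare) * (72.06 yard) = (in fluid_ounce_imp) 7.131e+11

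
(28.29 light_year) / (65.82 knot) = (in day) 9.148e+10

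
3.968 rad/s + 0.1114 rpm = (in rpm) 38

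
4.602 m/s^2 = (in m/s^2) 4.602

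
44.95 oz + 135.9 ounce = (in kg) 5.127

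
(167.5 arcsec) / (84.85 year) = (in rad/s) 3.035e-13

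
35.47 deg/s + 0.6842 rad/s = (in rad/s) 1.303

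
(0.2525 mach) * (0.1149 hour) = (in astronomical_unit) 2.377e-07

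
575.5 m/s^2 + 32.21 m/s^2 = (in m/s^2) 607.7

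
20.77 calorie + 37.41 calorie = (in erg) 2.434e+09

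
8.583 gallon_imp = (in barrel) 0.2454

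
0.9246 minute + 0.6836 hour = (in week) 0.004161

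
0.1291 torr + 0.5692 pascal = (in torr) 0.1334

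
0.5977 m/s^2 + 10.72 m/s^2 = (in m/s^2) 11.32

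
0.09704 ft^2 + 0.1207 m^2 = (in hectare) 1.297e-05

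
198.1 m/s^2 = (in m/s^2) 198.1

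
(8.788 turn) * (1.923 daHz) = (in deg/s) 6.084e+04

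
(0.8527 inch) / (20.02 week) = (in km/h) 6.44e-09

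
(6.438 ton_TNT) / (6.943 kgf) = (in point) 1.121e+12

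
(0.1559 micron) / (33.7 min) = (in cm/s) 7.71e-09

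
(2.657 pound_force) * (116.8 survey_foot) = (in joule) 420.8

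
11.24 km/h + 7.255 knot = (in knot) 13.32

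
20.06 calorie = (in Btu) 0.07955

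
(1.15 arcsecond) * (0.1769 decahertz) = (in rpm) 9.418e-05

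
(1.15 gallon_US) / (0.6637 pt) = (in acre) 0.004594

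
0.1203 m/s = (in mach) 0.0003533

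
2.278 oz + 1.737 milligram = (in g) 64.58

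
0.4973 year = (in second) 1.568e+07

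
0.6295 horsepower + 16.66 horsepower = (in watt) 1.289e+04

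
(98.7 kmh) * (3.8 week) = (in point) 1.786e+11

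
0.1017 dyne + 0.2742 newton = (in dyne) 2.742e+04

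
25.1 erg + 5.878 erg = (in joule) 3.098e-06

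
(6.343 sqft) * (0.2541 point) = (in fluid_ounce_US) 1.786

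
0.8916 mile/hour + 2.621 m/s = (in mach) 0.008868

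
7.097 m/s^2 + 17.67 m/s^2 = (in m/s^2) 24.77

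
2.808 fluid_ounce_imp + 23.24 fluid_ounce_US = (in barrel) 0.004825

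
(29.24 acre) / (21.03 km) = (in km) 0.005627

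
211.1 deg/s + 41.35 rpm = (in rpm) 76.53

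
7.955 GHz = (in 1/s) 7.955e+09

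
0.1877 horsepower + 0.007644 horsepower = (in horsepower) 0.1953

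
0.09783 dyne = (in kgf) 9.976e-08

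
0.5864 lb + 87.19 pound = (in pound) 87.78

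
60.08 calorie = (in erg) 2.514e+09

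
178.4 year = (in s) 5.626e+09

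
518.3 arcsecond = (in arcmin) 8.638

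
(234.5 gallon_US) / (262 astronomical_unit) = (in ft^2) 2.438e-13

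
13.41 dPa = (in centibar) 0.001341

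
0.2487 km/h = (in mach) 0.0002029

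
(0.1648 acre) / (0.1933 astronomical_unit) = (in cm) 2.306e-06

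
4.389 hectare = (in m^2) 4.389e+04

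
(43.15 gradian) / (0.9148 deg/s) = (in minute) 0.7075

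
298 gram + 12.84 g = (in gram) 310.8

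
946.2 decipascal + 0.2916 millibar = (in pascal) 123.8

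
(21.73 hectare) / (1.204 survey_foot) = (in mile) 367.9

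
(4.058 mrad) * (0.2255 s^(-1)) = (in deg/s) 0.05243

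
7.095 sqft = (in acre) 0.0001629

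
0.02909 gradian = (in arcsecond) 94.25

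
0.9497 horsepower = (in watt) 708.2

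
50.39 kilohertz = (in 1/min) 3.023e+06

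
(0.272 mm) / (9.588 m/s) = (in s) 2.837e-05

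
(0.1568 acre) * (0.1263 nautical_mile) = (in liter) 1.484e+08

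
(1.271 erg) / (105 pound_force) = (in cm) 2.721e-08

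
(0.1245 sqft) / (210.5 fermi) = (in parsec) 1.781e-06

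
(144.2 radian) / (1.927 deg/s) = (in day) 0.04962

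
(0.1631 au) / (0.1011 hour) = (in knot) 1.303e+08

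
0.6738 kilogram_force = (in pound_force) 1.485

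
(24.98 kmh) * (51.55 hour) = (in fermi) 1.288e+21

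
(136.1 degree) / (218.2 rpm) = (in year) 3.296e-09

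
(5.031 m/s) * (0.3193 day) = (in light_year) 1.467e-11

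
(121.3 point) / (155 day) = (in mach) 9.384e-12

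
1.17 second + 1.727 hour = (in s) 6218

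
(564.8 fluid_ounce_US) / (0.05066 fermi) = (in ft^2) 3.549e+15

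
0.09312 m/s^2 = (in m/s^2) 0.09312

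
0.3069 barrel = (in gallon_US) 12.89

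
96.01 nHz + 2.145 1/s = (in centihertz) 214.5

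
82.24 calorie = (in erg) 3.441e+09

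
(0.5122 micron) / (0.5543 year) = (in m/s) 2.93e-14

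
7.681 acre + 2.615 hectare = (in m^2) 5.723e+04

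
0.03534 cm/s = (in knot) 0.000687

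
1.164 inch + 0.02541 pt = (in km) 2.957e-05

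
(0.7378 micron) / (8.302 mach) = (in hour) 7.25e-14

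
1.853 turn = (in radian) 11.64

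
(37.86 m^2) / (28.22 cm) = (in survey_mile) 0.08336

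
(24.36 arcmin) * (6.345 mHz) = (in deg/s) 0.002576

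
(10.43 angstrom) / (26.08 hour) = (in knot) 2.159e-14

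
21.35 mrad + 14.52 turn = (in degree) 5228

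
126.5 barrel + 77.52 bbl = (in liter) 3.244e+04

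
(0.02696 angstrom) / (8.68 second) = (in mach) 9.122e-16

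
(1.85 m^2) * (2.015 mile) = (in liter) 5.999e+06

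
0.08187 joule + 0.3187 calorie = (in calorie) 0.3383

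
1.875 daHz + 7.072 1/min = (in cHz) 1887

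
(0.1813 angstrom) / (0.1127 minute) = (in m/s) 2.681e-12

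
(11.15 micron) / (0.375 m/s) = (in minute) 4.956e-07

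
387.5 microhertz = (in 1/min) 0.02325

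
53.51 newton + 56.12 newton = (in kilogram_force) 11.18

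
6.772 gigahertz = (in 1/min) 4.063e+11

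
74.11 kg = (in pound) 163.4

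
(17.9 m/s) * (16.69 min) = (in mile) 11.14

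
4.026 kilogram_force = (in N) 39.48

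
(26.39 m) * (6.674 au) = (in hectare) 2.635e+09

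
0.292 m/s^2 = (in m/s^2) 0.292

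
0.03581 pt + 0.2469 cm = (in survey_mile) 1.542e-06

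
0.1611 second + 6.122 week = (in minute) 6.171e+04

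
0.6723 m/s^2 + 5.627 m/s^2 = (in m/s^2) 6.299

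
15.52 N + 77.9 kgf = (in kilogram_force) 79.48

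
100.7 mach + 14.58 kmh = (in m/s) 3.429e+04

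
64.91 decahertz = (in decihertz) 6491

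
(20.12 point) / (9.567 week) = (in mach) 3.603e-12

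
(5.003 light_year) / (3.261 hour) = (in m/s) 4.032e+12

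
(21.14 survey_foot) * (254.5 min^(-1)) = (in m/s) 27.33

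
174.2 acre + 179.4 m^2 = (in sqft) 7.59e+06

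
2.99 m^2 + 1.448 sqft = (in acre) 0.0007721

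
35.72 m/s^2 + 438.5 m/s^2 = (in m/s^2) 474.2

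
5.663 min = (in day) 0.003933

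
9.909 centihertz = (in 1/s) 0.09909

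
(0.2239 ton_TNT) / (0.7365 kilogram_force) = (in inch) 5.106e+09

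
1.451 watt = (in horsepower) 0.001946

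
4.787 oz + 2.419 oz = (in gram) 204.3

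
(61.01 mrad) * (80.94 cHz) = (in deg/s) 2.829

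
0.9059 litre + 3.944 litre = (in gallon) 1.281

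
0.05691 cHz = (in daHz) 5.691e-05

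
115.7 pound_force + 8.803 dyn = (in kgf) 52.48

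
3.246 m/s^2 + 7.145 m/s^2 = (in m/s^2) 10.39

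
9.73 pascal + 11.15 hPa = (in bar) 0.01125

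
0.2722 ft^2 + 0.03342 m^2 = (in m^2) 0.05871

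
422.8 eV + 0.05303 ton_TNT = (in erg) 2.219e+15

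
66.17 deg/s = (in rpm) 11.03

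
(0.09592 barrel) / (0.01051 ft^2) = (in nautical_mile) 0.008433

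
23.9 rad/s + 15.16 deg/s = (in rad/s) 24.16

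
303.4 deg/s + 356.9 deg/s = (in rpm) 110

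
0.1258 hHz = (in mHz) 1.258e+04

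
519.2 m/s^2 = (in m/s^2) 519.2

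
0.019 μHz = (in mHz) 1.9e-05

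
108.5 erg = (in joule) 1.085e-05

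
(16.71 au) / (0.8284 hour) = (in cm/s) 8.382e+10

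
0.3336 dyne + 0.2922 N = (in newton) 0.2922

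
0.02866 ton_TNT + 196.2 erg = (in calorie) 2.866e+07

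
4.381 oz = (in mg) 1.242e+05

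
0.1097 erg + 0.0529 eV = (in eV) 6.847e+10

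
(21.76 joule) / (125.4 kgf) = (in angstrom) 1.769e+08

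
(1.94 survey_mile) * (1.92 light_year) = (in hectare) 5.671e+15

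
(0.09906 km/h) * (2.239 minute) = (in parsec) 1.198e-16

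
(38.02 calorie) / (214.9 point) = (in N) 2098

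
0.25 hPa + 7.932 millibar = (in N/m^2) 818.2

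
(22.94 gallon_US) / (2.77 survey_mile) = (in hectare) 1.948e-09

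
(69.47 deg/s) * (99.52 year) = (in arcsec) 7.849e+14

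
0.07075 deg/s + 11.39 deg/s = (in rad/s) 0.2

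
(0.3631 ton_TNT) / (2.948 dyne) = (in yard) 5.636e+13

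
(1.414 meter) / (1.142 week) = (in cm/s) 0.0002047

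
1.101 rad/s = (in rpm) 10.51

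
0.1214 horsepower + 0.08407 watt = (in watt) 90.61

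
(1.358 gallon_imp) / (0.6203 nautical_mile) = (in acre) 1.328e-09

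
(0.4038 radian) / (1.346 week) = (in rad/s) 4.96e-07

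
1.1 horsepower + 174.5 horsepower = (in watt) 1.309e+05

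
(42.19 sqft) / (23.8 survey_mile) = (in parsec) 3.316e-21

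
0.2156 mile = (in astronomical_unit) 2.319e-09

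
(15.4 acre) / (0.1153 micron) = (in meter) 5.405e+11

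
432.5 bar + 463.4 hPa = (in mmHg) 3.247e+05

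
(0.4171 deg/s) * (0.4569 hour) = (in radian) 11.97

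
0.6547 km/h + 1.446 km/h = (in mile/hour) 1.305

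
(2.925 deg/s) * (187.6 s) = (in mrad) 9577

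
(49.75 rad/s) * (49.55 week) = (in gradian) 9.491e+10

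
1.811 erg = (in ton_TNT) 4.328e-17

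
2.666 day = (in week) 0.3809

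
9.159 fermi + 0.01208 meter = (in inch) 0.4756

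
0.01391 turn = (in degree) 5.008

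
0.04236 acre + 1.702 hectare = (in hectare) 1.719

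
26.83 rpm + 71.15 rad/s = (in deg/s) 4238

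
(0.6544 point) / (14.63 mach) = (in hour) 1.287e-11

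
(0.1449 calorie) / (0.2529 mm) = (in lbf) 538.9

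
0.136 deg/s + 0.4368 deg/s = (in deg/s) 0.5728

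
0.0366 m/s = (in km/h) 0.1318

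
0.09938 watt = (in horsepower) 0.0001333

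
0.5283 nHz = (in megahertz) 5.283e-16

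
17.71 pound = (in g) 8033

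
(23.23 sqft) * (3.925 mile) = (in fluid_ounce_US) 4.61e+08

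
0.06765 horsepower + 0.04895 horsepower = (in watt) 86.95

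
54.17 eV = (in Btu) 8.226e-21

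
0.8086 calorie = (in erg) 3.383e+07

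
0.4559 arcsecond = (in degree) 0.0001266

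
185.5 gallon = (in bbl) 4.417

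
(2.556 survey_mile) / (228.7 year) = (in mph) 1.276e-06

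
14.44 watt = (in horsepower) 0.01936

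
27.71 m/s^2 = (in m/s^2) 27.71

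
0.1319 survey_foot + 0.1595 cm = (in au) 2.794e-13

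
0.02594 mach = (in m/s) 8.833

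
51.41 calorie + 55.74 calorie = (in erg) 4.483e+09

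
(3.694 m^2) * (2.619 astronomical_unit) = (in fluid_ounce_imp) 5.094e+16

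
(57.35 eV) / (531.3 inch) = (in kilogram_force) 6.943e-20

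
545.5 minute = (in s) 3.273e+04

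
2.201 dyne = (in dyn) 2.201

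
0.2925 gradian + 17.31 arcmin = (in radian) 0.00963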